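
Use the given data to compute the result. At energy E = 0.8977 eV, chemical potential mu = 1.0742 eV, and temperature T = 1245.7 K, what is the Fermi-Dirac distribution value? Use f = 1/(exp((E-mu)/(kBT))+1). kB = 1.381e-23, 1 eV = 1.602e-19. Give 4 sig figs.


Step 1: (E - mu) = 0.8977 - 1.0742 = -0.1765 eV
Step 2: Convert: (E-mu)*eV = -2.828e-20 J
Step 3: x = (E-mu)*eV/(kB*T) = -1.644
Step 4: f = 1/(exp(-1.644)+1) = 0.838

0.838


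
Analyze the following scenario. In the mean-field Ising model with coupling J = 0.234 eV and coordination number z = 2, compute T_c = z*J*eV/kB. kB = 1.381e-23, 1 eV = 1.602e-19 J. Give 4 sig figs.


Step 1: z*J = 2*0.234 = 0.468 eV
Step 2: Convert to Joules: 0.468*1.602e-19 = 7.497e-20 J
Step 3: T_c = 7.497e-20 / 1.381e-23 = 5429 K

5429


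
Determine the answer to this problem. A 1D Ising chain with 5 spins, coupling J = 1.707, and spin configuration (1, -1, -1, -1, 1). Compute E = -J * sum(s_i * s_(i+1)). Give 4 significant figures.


Step 1: Nearest-neighbor products: -1, 1, 1, -1
Step 2: Sum of products = 0
Step 3: E = -1.707 * 0 = 0

0


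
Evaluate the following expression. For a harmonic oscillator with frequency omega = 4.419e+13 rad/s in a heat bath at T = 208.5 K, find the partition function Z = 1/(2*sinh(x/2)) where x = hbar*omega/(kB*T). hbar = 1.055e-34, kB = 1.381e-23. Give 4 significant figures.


Step 1: Compute x = hbar*omega/(kB*T) = 1.055e-34*4.419e+13/(1.381e-23*208.5) = 1.619
Step 2: x/2 = 0.8096
Step 3: sinh(x/2) = 0.9009
Step 4: Z = 1/(2*0.9009) = 0.555

0.555


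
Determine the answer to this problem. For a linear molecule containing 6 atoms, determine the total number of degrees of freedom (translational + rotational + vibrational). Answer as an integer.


Step 1: Translational DOF = 3
Step 2: Rotational DOF (linear) = 2
Step 3: Vibrational DOF = 3*6 - 5 = 13
Step 4: Total = 3 + 2 + 13 = 18

18


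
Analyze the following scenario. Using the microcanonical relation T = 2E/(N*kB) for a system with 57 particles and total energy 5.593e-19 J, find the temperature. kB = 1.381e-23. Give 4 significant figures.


Step 1: Numerator = 2*E = 2*5.593e-19 = 1.119e-18 J
Step 2: Denominator = N*kB = 57*1.381e-23 = 7.872e-22
Step 3: T = 1.119e-18 / 7.872e-22 = 1421 K

1421


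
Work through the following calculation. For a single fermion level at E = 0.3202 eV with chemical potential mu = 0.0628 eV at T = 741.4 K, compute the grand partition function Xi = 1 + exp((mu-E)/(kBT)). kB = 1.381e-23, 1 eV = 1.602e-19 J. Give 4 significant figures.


Step 1: (mu - E) = 0.0628 - 0.3202 = -0.2574 eV
Step 2: x = (mu-E)*eV/(kB*T) = -0.2574*1.602e-19/(1.381e-23*741.4) = -4.027
Step 3: exp(x) = 0.01782
Step 4: Xi = 1 + 0.01782 = 1.018

1.018


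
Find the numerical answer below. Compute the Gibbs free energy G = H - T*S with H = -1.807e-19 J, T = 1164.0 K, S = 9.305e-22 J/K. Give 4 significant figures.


Step 1: T*S = 1164.0 * 9.305e-22 = 1.083e-18 J
Step 2: G = H - T*S = -1.807e-19 - 1.083e-18
Step 3: G = -1.264e-18 J

-1.264e-18


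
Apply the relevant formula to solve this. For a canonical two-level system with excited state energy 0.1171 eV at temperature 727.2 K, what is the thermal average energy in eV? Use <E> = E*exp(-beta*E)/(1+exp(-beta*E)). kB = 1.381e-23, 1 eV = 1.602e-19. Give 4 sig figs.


Step 1: beta*E = 0.1171*1.602e-19/(1.381e-23*727.2) = 1.868
Step 2: exp(-beta*E) = 0.1544
Step 3: <E> = 0.1171*0.1544/(1+0.1544) = 0.01567 eV

0.01567


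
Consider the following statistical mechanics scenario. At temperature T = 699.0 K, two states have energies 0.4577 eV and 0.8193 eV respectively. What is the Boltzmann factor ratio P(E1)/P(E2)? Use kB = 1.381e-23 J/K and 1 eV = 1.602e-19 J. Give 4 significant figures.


Step 1: Compute energy difference dE = E1 - E2 = 0.4577 - 0.8193 = -0.3616 eV
Step 2: Convert to Joules: dE_J = -0.3616 * 1.602e-19 = -5.793e-20 J
Step 3: Compute exponent = -dE_J / (kB * T) = -(-5.793e-20) / (1.381e-23 * 699.0) = 6.001
Step 4: P(E1)/P(E2) = exp(6.001) = 403.8

403.8


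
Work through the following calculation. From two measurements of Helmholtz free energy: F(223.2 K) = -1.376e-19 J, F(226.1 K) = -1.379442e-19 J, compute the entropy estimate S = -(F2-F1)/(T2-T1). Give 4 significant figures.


Step 1: dF = F2 - F1 = -1.379442e-19 - (-1.376e-19) = -3.442e-22 J
Step 2: dT = T2 - T1 = 226.1 - 223.2 = 2.9 K
Step 3: S = -dF/dT = -(-3.442e-22)/2.9 = 1.187e-22 J/K

1.187e-22


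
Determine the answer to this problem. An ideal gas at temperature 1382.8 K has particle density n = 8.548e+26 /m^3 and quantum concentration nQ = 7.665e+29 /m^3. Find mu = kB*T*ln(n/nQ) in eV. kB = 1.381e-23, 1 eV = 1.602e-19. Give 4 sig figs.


Step 1: n/nQ = 8.548e+26/7.665e+29 = 0.001115
Step 2: ln(n/nQ) = -6.799
Step 3: mu = kB*T*ln(n/nQ) = 1.91e-20*-6.799 = -1.298e-19 J
Step 4: Convert to eV: -1.298e-19/1.602e-19 = -0.8104 eV

-0.8104


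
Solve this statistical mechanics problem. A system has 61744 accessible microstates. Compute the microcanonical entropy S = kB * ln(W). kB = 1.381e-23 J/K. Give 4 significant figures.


Step 1: ln(W) = ln(61744) = 11.03
Step 2: S = kB * ln(W) = 1.381e-23 * 11.03
Step 3: S = 1.523e-22 J/K

1.523e-22


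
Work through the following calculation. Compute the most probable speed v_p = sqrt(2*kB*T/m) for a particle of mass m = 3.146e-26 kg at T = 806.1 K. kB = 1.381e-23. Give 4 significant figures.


Step 1: Numerator = 2*kB*T = 2*1.381e-23*806.1 = 2.226e-20
Step 2: Ratio = 2.226e-20 / 3.146e-26 = 7.077e+05
Step 3: v_p = sqrt(7.077e+05) = 841.3 m/s

841.3


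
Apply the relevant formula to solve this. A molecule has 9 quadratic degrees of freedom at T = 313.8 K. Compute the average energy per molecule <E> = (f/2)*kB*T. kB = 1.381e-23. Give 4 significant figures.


Step 1: f/2 = 9/2 = 4.5
Step 2: kB*T = 1.381e-23 * 313.8 = 4.334e-21
Step 3: <E> = 4.5 * 4.334e-21 = 1.95e-20 J

1.95e-20


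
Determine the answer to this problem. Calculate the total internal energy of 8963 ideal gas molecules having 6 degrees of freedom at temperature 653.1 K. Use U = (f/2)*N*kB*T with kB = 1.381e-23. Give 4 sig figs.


Step 1: f/2 = 6/2 = 3.0
Step 2: N*kB*T = 8963*1.381e-23*653.1 = 8.084e-17
Step 3: U = 3.0 * 8.084e-17 = 2.425e-16 J

2.425e-16


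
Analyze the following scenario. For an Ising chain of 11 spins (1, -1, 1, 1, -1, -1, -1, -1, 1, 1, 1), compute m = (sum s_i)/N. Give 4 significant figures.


Step 1: Count up spins (+1): 6, down spins (-1): 5
Step 2: Total magnetization M = 6 - 5 = 1
Step 3: m = M/N = 1/11 = 0.09091

0.09091


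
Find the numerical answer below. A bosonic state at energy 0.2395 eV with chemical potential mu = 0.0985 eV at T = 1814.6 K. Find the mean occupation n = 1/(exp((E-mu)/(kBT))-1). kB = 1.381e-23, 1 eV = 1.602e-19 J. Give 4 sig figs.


Step 1: (E - mu) = 0.141 eV
Step 2: x = (E-mu)*eV/(kB*T) = 0.141*1.602e-19/(1.381e-23*1814.6) = 0.9014
Step 3: exp(x) = 2.463
Step 4: n = 1/(exp(x)-1) = 0.6835

0.6835


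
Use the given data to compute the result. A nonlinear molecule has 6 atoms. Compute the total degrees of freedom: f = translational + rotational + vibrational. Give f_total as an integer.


Step 1: Translational DOF = 3
Step 2: Rotational DOF (nonlinear) = 3
Step 3: Vibrational DOF = 3*6 - 6 = 12
Step 4: Total = 3 + 3 + 12 = 18

18


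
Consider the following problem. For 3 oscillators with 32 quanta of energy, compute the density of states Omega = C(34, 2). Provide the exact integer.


Step 1: Use binomial coefficient C(34, 2)
Step 2: Numerator = 34! / 32!
Step 3: Denominator = 2!
Step 4: Omega = 561

561


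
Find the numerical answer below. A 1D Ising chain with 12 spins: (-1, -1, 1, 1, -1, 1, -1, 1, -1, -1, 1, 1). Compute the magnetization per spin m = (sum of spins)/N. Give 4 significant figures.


Step 1: Count up spins (+1): 6, down spins (-1): 6
Step 2: Total magnetization M = 6 - 6 = 0
Step 3: m = M/N = 0/12 = 0

0


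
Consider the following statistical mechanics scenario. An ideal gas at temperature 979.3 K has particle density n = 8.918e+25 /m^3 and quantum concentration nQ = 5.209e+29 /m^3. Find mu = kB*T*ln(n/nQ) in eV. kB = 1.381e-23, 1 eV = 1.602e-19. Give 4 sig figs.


Step 1: n/nQ = 8.918e+25/5.209e+29 = 0.0001712
Step 2: ln(n/nQ) = -8.673
Step 3: mu = kB*T*ln(n/nQ) = 1.352e-20*-8.673 = -1.173e-19 J
Step 4: Convert to eV: -1.173e-19/1.602e-19 = -0.7321 eV

-0.7321


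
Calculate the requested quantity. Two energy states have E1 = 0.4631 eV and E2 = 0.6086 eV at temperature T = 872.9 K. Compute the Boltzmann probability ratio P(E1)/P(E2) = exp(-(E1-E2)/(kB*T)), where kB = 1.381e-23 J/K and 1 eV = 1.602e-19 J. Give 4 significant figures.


Step 1: Compute energy difference dE = E1 - E2 = 0.4631 - 0.6086 = -0.1455 eV
Step 2: Convert to Joules: dE_J = -0.1455 * 1.602e-19 = -2.331e-20 J
Step 3: Compute exponent = -dE_J / (kB * T) = -(-2.331e-20) / (1.381e-23 * 872.9) = 1.934
Step 4: P(E1)/P(E2) = exp(1.934) = 6.914

6.914


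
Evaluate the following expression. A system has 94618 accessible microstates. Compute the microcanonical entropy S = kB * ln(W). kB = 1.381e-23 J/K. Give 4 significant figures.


Step 1: ln(W) = ln(94618) = 11.46
Step 2: S = kB * ln(W) = 1.381e-23 * 11.46
Step 3: S = 1.582e-22 J/K

1.582e-22


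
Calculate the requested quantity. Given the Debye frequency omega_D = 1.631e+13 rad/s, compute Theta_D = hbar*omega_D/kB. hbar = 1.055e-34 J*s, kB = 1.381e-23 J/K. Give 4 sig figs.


Step 1: hbar*omega_D = 1.055e-34 * 1.631e+13 = 1.721e-21 J
Step 2: Theta_D = 1.721e-21 / 1.381e-23
Step 3: Theta_D = 124.6 K

124.6


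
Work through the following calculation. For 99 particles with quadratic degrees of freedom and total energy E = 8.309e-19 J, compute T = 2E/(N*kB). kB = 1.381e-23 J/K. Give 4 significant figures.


Step 1: Numerator = 2*E = 2*8.309e-19 = 1.662e-18 J
Step 2: Denominator = N*kB = 99*1.381e-23 = 1.367e-21
Step 3: T = 1.662e-18 / 1.367e-21 = 1215 K

1215


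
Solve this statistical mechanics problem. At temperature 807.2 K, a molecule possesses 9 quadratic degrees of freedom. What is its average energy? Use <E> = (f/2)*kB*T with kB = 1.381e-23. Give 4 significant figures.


Step 1: f/2 = 9/2 = 4.5
Step 2: kB*T = 1.381e-23 * 807.2 = 1.115e-20
Step 3: <E> = 4.5 * 1.115e-20 = 5.016e-20 J

5.016e-20


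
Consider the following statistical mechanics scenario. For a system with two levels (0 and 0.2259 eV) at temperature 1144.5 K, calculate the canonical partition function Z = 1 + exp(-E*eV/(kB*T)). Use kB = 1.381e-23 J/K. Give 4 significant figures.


Step 1: Compute beta*E = E*eV/(kB*T) = 0.2259*1.602e-19/(1.381e-23*1144.5) = 2.29
Step 2: exp(-beta*E) = exp(-2.29) = 0.1013
Step 3: Z = 1 + 0.1013 = 1.101

1.101


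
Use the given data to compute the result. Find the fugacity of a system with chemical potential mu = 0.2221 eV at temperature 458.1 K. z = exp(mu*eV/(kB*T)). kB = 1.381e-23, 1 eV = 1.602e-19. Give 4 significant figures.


Step 1: Convert mu to Joules: 0.2221*1.602e-19 = 3.558e-20 J
Step 2: kB*T = 1.381e-23*458.1 = 6.326e-21 J
Step 3: mu/(kB*T) = 5.624
Step 4: z = exp(5.624) = 277

277


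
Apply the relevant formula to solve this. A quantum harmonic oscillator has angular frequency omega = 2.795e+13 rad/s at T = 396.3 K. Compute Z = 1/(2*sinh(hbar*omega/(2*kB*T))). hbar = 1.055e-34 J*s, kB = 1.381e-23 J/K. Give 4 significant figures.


Step 1: Compute x = hbar*omega/(kB*T) = 1.055e-34*2.795e+13/(1.381e-23*396.3) = 0.5388
Step 2: x/2 = 0.2694
Step 3: sinh(x/2) = 0.2727
Step 4: Z = 1/(2*0.2727) = 1.834

1.834


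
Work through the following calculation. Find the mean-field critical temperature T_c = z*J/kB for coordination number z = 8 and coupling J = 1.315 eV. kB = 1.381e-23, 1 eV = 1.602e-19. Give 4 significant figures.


Step 1: z*J = 8*1.315 = 10.52 eV
Step 2: Convert to Joules: 10.52*1.602e-19 = 1.685e-18 J
Step 3: T_c = 1.685e-18 / 1.381e-23 = 1.22e+05 K

1.22e+05


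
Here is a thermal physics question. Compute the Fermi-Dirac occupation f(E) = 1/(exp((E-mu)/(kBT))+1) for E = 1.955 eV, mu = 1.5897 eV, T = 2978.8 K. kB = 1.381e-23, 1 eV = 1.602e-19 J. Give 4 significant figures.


Step 1: (E - mu) = 1.955 - 1.5897 = 0.3653 eV
Step 2: Convert: (E-mu)*eV = 5.852e-20 J
Step 3: x = (E-mu)*eV/(kB*T) = 1.423
Step 4: f = 1/(exp(1.423)+1) = 0.1943

0.1943


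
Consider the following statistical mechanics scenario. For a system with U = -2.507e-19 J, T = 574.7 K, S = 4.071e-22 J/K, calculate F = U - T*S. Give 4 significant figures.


Step 1: T*S = 574.7 * 4.071e-22 = 2.34e-19 J
Step 2: F = U - T*S = -2.507e-19 - 2.34e-19
Step 3: F = -4.847e-19 J

-4.847e-19


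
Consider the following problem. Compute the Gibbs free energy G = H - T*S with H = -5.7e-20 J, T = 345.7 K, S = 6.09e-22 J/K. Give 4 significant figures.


Step 1: T*S = 345.7 * 6.09e-22 = 2.105e-19 J
Step 2: G = H - T*S = -5.7e-20 - 2.105e-19
Step 3: G = -2.675e-19 J

-2.675e-19


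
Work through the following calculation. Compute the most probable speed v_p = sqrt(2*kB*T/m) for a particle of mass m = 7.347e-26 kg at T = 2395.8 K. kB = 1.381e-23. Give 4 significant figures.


Step 1: Numerator = 2*kB*T = 2*1.381e-23*2395.8 = 6.617e-20
Step 2: Ratio = 6.617e-20 / 7.347e-26 = 9.007e+05
Step 3: v_p = sqrt(9.007e+05) = 949 m/s

949


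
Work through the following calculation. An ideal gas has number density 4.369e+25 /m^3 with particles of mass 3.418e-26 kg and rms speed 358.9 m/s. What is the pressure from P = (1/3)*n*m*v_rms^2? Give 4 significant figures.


Step 1: v_rms^2 = 358.9^2 = 1.288e+05
Step 2: n*m = 4.369e+25*3.418e-26 = 1.493
Step 3: P = (1/3)*1.493*1.288e+05 = 6.412e+04 Pa

6.412e+04


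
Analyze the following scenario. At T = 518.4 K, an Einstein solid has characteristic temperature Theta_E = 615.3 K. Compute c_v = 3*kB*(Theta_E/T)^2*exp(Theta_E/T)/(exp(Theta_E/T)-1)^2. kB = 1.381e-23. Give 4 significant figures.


Step 1: x = Theta_E/T = 615.3/518.4 = 1.187
Step 2: x^2 = 1.409
Step 3: exp(x) = 3.277
Step 4: c_v = 3*1.381e-23*1.409*3.277/(3.277-1)^2 = 3.689e-23

3.689e-23


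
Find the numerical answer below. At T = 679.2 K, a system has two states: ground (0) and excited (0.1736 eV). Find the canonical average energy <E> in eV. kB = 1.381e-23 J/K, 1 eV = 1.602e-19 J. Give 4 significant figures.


Step 1: beta*E = 0.1736*1.602e-19/(1.381e-23*679.2) = 2.965
Step 2: exp(-beta*E) = 0.05156
Step 3: <E> = 0.1736*0.05156/(1+0.05156) = 0.008512 eV

0.008512


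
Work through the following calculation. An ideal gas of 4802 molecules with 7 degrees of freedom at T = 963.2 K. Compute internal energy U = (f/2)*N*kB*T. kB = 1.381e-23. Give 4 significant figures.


Step 1: f/2 = 7/2 = 3.5
Step 2: N*kB*T = 4802*1.381e-23*963.2 = 6.388e-17
Step 3: U = 3.5 * 6.388e-17 = 2.236e-16 J

2.236e-16


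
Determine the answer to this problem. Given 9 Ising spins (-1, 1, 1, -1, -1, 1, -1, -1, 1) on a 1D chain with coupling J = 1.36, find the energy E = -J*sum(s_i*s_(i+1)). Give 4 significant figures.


Step 1: Nearest-neighbor products: -1, 1, -1, 1, -1, -1, 1, -1
Step 2: Sum of products = -2
Step 3: E = -1.36 * -2 = 2.72

2.72


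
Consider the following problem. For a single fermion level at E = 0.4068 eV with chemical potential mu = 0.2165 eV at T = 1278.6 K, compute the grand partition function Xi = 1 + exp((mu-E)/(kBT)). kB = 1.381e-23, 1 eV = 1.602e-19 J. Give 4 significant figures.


Step 1: (mu - E) = 0.2165 - 0.4068 = -0.1903 eV
Step 2: x = (mu-E)*eV/(kB*T) = -0.1903*1.602e-19/(1.381e-23*1278.6) = -1.727
Step 3: exp(x) = 0.1779
Step 4: Xi = 1 + 0.1779 = 1.178

1.178


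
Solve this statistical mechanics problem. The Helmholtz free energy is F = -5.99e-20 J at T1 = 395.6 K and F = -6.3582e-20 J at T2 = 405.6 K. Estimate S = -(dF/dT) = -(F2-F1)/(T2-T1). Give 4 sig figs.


Step 1: dF = F2 - F1 = -6.3582e-20 - (-5.99e-20) = -3.682e-21 J
Step 2: dT = T2 - T1 = 405.6 - 395.6 = 10 K
Step 3: S = -dF/dT = -(-3.682e-21)/10 = 3.682e-22 J/K

3.682e-22


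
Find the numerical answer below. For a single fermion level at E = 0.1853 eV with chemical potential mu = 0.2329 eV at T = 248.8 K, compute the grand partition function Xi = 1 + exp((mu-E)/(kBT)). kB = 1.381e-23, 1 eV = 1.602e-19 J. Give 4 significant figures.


Step 1: (mu - E) = 0.2329 - 0.1853 = 0.0476 eV
Step 2: x = (mu-E)*eV/(kB*T) = 0.0476*1.602e-19/(1.381e-23*248.8) = 2.219
Step 3: exp(x) = 9.201
Step 4: Xi = 1 + 9.201 = 10.2

10.2


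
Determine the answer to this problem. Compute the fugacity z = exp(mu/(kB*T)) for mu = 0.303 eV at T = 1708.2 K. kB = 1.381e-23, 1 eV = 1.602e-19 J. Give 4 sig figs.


Step 1: Convert mu to Joules: 0.303*1.602e-19 = 4.854e-20 J
Step 2: kB*T = 1.381e-23*1708.2 = 2.359e-20 J
Step 3: mu/(kB*T) = 2.058
Step 4: z = exp(2.058) = 7.828

7.828


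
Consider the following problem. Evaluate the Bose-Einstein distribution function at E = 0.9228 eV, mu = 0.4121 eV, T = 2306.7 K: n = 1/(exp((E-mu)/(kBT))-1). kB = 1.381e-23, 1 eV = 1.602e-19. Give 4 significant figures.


Step 1: (E - mu) = 0.5107 eV
Step 2: x = (E-mu)*eV/(kB*T) = 0.5107*1.602e-19/(1.381e-23*2306.7) = 2.568
Step 3: exp(x) = 13.04
Step 4: n = 1/(exp(x)-1) = 0.08303

0.08303


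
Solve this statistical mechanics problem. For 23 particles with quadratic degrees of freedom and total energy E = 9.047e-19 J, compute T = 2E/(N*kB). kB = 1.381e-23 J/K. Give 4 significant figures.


Step 1: Numerator = 2*E = 2*9.047e-19 = 1.809e-18 J
Step 2: Denominator = N*kB = 23*1.381e-23 = 3.176e-22
Step 3: T = 1.809e-18 / 3.176e-22 = 5697 K

5697


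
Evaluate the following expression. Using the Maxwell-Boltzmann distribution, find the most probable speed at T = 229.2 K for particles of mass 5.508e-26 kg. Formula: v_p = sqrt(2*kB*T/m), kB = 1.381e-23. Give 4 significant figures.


Step 1: Numerator = 2*kB*T = 2*1.381e-23*229.2 = 6.331e-21
Step 2: Ratio = 6.331e-21 / 5.508e-26 = 1.149e+05
Step 3: v_p = sqrt(1.149e+05) = 339 m/s

339


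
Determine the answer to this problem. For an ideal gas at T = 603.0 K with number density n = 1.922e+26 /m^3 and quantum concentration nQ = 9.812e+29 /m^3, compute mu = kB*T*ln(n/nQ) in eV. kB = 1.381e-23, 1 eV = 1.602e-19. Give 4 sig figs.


Step 1: n/nQ = 1.922e+26/9.812e+29 = 0.0001959
Step 2: ln(n/nQ) = -8.538
Step 3: mu = kB*T*ln(n/nQ) = 8.327e-21*-8.538 = -7.11e-20 J
Step 4: Convert to eV: -7.11e-20/1.602e-19 = -0.4438 eV

-0.4438


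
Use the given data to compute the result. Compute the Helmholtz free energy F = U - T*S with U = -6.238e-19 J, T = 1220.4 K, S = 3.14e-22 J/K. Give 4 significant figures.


Step 1: T*S = 1220.4 * 3.14e-22 = 3.832e-19 J
Step 2: F = U - T*S = -6.238e-19 - 3.832e-19
Step 3: F = -1.007e-18 J

-1.007e-18


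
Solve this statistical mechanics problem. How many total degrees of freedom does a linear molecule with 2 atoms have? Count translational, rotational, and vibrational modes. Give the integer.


Step 1: Translational DOF = 3
Step 2: Rotational DOF (linear) = 2
Step 3: Vibrational DOF = 3*2 - 5 = 1
Step 4: Total = 3 + 2 + 1 = 6

6


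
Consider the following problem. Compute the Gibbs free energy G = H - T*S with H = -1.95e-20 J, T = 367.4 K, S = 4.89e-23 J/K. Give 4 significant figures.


Step 1: T*S = 367.4 * 4.89e-23 = 1.797e-20 J
Step 2: G = H - T*S = -1.95e-20 - 1.797e-20
Step 3: G = -3.747e-20 J

-3.747e-20


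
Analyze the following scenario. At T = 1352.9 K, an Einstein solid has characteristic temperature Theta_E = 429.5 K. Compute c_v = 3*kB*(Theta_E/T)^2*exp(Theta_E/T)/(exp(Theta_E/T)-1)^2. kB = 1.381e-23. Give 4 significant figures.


Step 1: x = Theta_E/T = 429.5/1352.9 = 0.3175
Step 2: x^2 = 0.1008
Step 3: exp(x) = 1.374
Step 4: c_v = 3*1.381e-23*0.1008*1.374/(1.374-1)^2 = 4.108e-23

4.108e-23


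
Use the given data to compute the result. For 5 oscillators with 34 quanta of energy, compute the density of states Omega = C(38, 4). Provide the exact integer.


Step 1: Use binomial coefficient C(38, 4)
Step 2: Numerator = 38! / 34!
Step 3: Denominator = 4!
Step 4: Omega = 73815

73815


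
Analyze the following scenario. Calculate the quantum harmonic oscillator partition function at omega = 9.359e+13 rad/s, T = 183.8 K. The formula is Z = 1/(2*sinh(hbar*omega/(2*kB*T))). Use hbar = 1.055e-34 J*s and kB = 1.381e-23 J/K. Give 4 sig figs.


Step 1: Compute x = hbar*omega/(kB*T) = 1.055e-34*9.359e+13/(1.381e-23*183.8) = 3.89
Step 2: x/2 = 1.945
Step 3: sinh(x/2) = 3.425
Step 4: Z = 1/(2*3.425) = 0.146

0.146


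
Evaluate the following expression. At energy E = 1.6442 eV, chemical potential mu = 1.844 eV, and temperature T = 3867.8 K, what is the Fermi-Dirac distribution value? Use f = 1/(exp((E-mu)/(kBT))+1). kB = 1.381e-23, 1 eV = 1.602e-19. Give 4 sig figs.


Step 1: (E - mu) = 1.6442 - 1.844 = -0.1998 eV
Step 2: Convert: (E-mu)*eV = -3.201e-20 J
Step 3: x = (E-mu)*eV/(kB*T) = -0.5992
Step 4: f = 1/(exp(-0.5992)+1) = 0.6455

0.6455


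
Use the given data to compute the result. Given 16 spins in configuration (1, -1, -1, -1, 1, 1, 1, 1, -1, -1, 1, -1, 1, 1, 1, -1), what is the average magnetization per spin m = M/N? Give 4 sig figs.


Step 1: Count up spins (+1): 9, down spins (-1): 7
Step 2: Total magnetization M = 9 - 7 = 2
Step 3: m = M/N = 2/16 = 0.125

0.125


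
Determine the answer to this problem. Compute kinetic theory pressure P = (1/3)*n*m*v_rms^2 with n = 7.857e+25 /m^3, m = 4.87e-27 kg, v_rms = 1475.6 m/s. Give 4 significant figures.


Step 1: v_rms^2 = 1475.6^2 = 2.177e+06
Step 2: n*m = 7.857e+25*4.87e-27 = 0.3826
Step 3: P = (1/3)*0.3826*2.177e+06 = 2.777e+05 Pa

2.777e+05


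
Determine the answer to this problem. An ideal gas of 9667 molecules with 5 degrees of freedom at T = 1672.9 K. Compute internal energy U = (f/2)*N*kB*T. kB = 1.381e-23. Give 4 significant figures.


Step 1: f/2 = 5/2 = 2.5
Step 2: N*kB*T = 9667*1.381e-23*1672.9 = 2.233e-16
Step 3: U = 2.5 * 2.233e-16 = 5.583e-16 J

5.583e-16


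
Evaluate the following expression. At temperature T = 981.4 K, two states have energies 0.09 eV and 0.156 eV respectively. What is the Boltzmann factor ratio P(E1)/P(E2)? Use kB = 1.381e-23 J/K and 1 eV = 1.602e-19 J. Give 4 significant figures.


Step 1: Compute energy difference dE = E1 - E2 = 0.09 - 0.156 = -0.066 eV
Step 2: Convert to Joules: dE_J = -0.066 * 1.602e-19 = -1.057e-20 J
Step 3: Compute exponent = -dE_J / (kB * T) = -(-1.057e-20) / (1.381e-23 * 981.4) = 0.7801
Step 4: P(E1)/P(E2) = exp(0.7801) = 2.182

2.182


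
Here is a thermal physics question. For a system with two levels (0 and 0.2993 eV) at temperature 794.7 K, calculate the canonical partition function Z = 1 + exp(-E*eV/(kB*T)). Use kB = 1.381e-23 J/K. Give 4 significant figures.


Step 1: Compute beta*E = E*eV/(kB*T) = 0.2993*1.602e-19/(1.381e-23*794.7) = 4.369
Step 2: exp(-beta*E) = exp(-4.369) = 0.01267
Step 3: Z = 1 + 0.01267 = 1.013

1.013


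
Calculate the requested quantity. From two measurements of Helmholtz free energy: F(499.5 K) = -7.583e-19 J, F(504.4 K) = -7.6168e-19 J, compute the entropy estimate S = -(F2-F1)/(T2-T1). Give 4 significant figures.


Step 1: dF = F2 - F1 = -7.6168e-19 - (-7.583e-19) = -3.38e-21 J
Step 2: dT = T2 - T1 = 504.4 - 499.5 = 4.9 K
Step 3: S = -dF/dT = -(-3.38e-21)/4.9 = 6.898e-22 J/K

6.898e-22


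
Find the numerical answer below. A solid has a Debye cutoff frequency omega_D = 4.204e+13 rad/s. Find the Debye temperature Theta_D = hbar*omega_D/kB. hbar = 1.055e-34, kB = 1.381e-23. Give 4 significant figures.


Step 1: hbar*omega_D = 1.055e-34 * 4.204e+13 = 4.435e-21 J
Step 2: Theta_D = 4.435e-21 / 1.381e-23
Step 3: Theta_D = 321.2 K

321.2


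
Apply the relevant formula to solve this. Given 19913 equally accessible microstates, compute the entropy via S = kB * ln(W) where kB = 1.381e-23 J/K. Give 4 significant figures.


Step 1: ln(W) = ln(19913) = 9.899
Step 2: S = kB * ln(W) = 1.381e-23 * 9.899
Step 3: S = 1.367e-22 J/K

1.367e-22


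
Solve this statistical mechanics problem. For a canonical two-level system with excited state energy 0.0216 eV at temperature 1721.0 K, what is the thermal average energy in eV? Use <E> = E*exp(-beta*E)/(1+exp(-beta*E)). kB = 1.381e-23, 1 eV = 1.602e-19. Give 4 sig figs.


Step 1: beta*E = 0.0216*1.602e-19/(1.381e-23*1721.0) = 0.1456
Step 2: exp(-beta*E) = 0.8645
Step 3: <E> = 0.0216*0.8645/(1+0.8645) = 0.01002 eV

0.01002


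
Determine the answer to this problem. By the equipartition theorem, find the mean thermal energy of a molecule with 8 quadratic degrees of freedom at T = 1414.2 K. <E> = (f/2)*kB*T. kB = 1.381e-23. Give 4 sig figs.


Step 1: f/2 = 8/2 = 4
Step 2: kB*T = 1.381e-23 * 1414.2 = 1.953e-20
Step 3: <E> = 4 * 1.953e-20 = 7.812e-20 J

7.812e-20


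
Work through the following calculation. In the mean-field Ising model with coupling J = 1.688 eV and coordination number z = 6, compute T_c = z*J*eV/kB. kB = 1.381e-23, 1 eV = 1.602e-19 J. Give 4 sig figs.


Step 1: z*J = 6*1.688 = 10.13 eV
Step 2: Convert to Joules: 10.13*1.602e-19 = 1.623e-18 J
Step 3: T_c = 1.623e-18 / 1.381e-23 = 1.175e+05 K

1.175e+05


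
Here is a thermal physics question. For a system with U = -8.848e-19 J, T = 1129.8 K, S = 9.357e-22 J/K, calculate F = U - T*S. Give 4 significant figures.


Step 1: T*S = 1129.8 * 9.357e-22 = 1.057e-18 J
Step 2: F = U - T*S = -8.848e-19 - 1.057e-18
Step 3: F = -1.942e-18 J

-1.942e-18


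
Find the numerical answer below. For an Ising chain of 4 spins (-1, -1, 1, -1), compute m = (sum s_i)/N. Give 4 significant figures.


Step 1: Count up spins (+1): 1, down spins (-1): 3
Step 2: Total magnetization M = 1 - 3 = -2
Step 3: m = M/N = -2/4 = -0.5

-0.5


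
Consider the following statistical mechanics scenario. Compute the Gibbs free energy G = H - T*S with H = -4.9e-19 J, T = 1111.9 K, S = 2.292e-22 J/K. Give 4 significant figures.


Step 1: T*S = 1111.9 * 2.292e-22 = 2.548e-19 J
Step 2: G = H - T*S = -4.9e-19 - 2.548e-19
Step 3: G = -7.448e-19 J

-7.448e-19


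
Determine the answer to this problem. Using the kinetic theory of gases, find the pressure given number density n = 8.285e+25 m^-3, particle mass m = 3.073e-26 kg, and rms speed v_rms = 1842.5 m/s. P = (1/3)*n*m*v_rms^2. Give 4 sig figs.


Step 1: v_rms^2 = 1842.5^2 = 3.395e+06
Step 2: n*m = 8.285e+25*3.073e-26 = 2.546
Step 3: P = (1/3)*2.546*3.395e+06 = 2.881e+06 Pa

2.881e+06


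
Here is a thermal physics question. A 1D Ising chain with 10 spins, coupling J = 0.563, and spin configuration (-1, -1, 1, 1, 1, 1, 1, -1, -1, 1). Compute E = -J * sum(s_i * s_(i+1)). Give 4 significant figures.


Step 1: Nearest-neighbor products: 1, -1, 1, 1, 1, 1, -1, 1, -1
Step 2: Sum of products = 3
Step 3: E = -0.563 * 3 = -1.689

-1.689


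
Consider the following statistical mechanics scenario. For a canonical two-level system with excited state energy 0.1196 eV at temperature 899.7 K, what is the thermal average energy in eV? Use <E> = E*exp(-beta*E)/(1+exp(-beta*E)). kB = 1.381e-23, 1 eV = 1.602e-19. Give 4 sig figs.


Step 1: beta*E = 0.1196*1.602e-19/(1.381e-23*899.7) = 1.542
Step 2: exp(-beta*E) = 0.2139
Step 3: <E> = 0.1196*0.2139/(1+0.2139) = 0.02108 eV

0.02108


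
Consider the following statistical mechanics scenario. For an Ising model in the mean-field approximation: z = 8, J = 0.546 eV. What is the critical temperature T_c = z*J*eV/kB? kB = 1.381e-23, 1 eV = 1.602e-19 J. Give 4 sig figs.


Step 1: z*J = 8*0.546 = 4.368 eV
Step 2: Convert to Joules: 4.368*1.602e-19 = 6.998e-19 J
Step 3: T_c = 6.998e-19 / 1.381e-23 = 5.067e+04 K

5.067e+04


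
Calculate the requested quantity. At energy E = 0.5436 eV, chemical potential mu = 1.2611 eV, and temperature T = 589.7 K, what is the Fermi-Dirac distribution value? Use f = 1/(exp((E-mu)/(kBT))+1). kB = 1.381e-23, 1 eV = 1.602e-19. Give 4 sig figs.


Step 1: (E - mu) = 0.5436 - 1.2611 = -0.7175 eV
Step 2: Convert: (E-mu)*eV = -1.149e-19 J
Step 3: x = (E-mu)*eV/(kB*T) = -14.11
Step 4: f = 1/(exp(-14.11)+1) = 1

1


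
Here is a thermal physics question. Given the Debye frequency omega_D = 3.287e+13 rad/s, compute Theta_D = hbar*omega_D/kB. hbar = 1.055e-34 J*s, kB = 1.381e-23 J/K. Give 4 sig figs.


Step 1: hbar*omega_D = 1.055e-34 * 3.287e+13 = 3.468e-21 J
Step 2: Theta_D = 3.468e-21 / 1.381e-23
Step 3: Theta_D = 251.1 K

251.1


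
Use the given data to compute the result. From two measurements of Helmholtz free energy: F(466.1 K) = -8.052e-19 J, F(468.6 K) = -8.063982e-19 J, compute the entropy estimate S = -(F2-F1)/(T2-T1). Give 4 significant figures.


Step 1: dF = F2 - F1 = -8.063982e-19 - (-8.052e-19) = -1.1982e-21 J
Step 2: dT = T2 - T1 = 468.6 - 466.1 = 2.5 K
Step 3: S = -dF/dT = -(-1.1982e-21)/2.5 = 4.793e-22 J/K

4.793e-22


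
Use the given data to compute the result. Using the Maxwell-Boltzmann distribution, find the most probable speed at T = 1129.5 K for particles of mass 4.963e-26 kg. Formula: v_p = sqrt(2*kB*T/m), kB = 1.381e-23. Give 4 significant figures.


Step 1: Numerator = 2*kB*T = 2*1.381e-23*1129.5 = 3.12e-20
Step 2: Ratio = 3.12e-20 / 4.963e-26 = 6.286e+05
Step 3: v_p = sqrt(6.286e+05) = 792.8 m/s

792.8


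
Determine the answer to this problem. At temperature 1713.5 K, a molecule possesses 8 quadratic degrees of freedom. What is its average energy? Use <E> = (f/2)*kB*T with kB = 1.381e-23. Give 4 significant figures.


Step 1: f/2 = 8/2 = 4
Step 2: kB*T = 1.381e-23 * 1713.5 = 2.366e-20
Step 3: <E> = 4 * 2.366e-20 = 9.465e-20 J

9.465e-20


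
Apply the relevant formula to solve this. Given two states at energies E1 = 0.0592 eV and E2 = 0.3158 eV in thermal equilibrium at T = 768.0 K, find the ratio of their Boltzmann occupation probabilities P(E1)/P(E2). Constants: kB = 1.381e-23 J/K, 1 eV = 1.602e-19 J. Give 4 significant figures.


Step 1: Compute energy difference dE = E1 - E2 = 0.0592 - 0.3158 = -0.2566 eV
Step 2: Convert to Joules: dE_J = -0.2566 * 1.602e-19 = -4.111e-20 J
Step 3: Compute exponent = -dE_J / (kB * T) = -(-4.111e-20) / (1.381e-23 * 768.0) = 3.876
Step 4: P(E1)/P(E2) = exp(3.876) = 48.22

48.22


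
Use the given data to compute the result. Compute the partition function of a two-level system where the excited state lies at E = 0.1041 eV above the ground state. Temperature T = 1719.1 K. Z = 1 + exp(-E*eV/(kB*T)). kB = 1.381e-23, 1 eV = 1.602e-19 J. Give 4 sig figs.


Step 1: Compute beta*E = E*eV/(kB*T) = 0.1041*1.602e-19/(1.381e-23*1719.1) = 0.7025
Step 2: exp(-beta*E) = exp(-0.7025) = 0.4954
Step 3: Z = 1 + 0.4954 = 1.495

1.495


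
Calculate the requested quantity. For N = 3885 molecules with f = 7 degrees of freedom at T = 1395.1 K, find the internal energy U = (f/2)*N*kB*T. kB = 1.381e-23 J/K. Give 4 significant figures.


Step 1: f/2 = 7/2 = 3.5
Step 2: N*kB*T = 3885*1.381e-23*1395.1 = 7.485e-17
Step 3: U = 3.5 * 7.485e-17 = 2.62e-16 J

2.62e-16


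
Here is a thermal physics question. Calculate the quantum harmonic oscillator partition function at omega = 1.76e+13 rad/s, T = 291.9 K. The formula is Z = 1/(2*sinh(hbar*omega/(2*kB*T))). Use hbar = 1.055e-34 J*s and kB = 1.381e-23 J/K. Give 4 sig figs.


Step 1: Compute x = hbar*omega/(kB*T) = 1.055e-34*1.76e+13/(1.381e-23*291.9) = 0.4606
Step 2: x/2 = 0.2303
Step 3: sinh(x/2) = 0.2323
Step 4: Z = 1/(2*0.2323) = 2.152

2.152


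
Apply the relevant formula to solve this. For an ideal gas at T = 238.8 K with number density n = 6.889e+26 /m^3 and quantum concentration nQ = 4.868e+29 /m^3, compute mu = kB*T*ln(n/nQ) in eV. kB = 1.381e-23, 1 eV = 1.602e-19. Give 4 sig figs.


Step 1: n/nQ = 6.889e+26/4.868e+29 = 0.001415
Step 2: ln(n/nQ) = -6.561
Step 3: mu = kB*T*ln(n/nQ) = 3.298e-21*-6.561 = -2.164e-20 J
Step 4: Convert to eV: -2.164e-20/1.602e-19 = -0.1351 eV

-0.1351


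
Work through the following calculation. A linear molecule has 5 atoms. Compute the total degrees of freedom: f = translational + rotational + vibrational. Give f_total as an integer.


Step 1: Translational DOF = 3
Step 2: Rotational DOF (linear) = 2
Step 3: Vibrational DOF = 3*5 - 5 = 10
Step 4: Total = 3 + 2 + 10 = 15

15


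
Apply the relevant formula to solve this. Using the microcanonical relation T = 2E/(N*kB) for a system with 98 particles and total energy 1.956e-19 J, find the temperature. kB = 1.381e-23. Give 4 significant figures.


Step 1: Numerator = 2*E = 2*1.956e-19 = 3.912e-19 J
Step 2: Denominator = N*kB = 98*1.381e-23 = 1.353e-21
Step 3: T = 3.912e-19 / 1.353e-21 = 289.1 K

289.1


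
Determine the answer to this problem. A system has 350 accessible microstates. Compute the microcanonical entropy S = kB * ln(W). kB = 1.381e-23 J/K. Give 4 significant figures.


Step 1: ln(W) = ln(350) = 5.858
Step 2: S = kB * ln(W) = 1.381e-23 * 5.858
Step 3: S = 8.09e-23 J/K

8.09e-23


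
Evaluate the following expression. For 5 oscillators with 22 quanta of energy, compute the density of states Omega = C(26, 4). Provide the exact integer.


Step 1: Use binomial coefficient C(26, 4)
Step 2: Numerator = 26! / 22!
Step 3: Denominator = 4!
Step 4: Omega = 14950

14950


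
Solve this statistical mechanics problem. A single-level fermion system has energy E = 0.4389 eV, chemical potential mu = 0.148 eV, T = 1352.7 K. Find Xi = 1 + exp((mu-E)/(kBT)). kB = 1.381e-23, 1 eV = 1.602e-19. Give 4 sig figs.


Step 1: (mu - E) = 0.148 - 0.4389 = -0.2909 eV
Step 2: x = (mu-E)*eV/(kB*T) = -0.2909*1.602e-19/(1.381e-23*1352.7) = -2.495
Step 3: exp(x) = 0.08252
Step 4: Xi = 1 + 0.08252 = 1.083

1.083


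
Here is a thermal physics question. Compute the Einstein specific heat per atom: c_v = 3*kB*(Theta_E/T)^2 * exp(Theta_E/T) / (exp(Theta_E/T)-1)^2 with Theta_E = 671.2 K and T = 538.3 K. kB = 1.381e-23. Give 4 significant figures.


Step 1: x = Theta_E/T = 671.2/538.3 = 1.247
Step 2: x^2 = 1.555
Step 3: exp(x) = 3.479
Step 4: c_v = 3*1.381e-23*1.555*3.479/(3.479-1)^2 = 3.646e-23

3.646e-23


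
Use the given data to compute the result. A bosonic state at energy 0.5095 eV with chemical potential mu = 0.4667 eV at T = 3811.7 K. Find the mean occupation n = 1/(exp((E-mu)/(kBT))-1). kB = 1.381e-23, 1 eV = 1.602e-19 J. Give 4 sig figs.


Step 1: (E - mu) = 0.0428 eV
Step 2: x = (E-mu)*eV/(kB*T) = 0.0428*1.602e-19/(1.381e-23*3811.7) = 0.1303
Step 3: exp(x) = 1.139
Step 4: n = 1/(exp(x)-1) = 7.188

7.188


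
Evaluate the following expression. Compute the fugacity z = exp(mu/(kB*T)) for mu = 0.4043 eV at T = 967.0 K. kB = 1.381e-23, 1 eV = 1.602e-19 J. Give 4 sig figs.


Step 1: Convert mu to Joules: 0.4043*1.602e-19 = 6.477e-20 J
Step 2: kB*T = 1.381e-23*967.0 = 1.335e-20 J
Step 3: mu/(kB*T) = 4.85
Step 4: z = exp(4.85) = 127.7

127.7


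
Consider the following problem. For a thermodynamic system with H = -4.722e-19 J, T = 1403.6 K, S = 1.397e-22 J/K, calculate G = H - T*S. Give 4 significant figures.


Step 1: T*S = 1403.6 * 1.397e-22 = 1.961e-19 J
Step 2: G = H - T*S = -4.722e-19 - 1.961e-19
Step 3: G = -6.683e-19 J

-6.683e-19


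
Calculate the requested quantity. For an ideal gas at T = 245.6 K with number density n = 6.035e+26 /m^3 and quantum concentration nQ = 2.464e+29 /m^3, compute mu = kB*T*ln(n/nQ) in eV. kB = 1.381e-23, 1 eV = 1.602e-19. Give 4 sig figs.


Step 1: n/nQ = 6.035e+26/2.464e+29 = 0.002449
Step 2: ln(n/nQ) = -6.012
Step 3: mu = kB*T*ln(n/nQ) = 3.392e-21*-6.012 = -2.039e-20 J
Step 4: Convert to eV: -2.039e-20/1.602e-19 = -0.1273 eV

-0.1273


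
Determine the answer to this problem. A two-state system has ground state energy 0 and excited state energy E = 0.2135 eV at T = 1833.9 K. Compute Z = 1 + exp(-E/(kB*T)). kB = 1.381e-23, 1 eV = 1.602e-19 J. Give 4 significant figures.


Step 1: Compute beta*E = E*eV/(kB*T) = 0.2135*1.602e-19/(1.381e-23*1833.9) = 1.35
Step 2: exp(-beta*E) = exp(-1.35) = 0.2591
Step 3: Z = 1 + 0.2591 = 1.259

1.259


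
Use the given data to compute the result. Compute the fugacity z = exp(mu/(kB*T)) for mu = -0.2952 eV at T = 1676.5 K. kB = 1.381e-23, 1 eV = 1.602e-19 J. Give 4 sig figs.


Step 1: Convert mu to Joules: -0.2952*1.602e-19 = -4.729e-20 J
Step 2: kB*T = 1.381e-23*1676.5 = 2.315e-20 J
Step 3: mu/(kB*T) = -2.043
Step 4: z = exp(-2.043) = 0.1297

0.1297


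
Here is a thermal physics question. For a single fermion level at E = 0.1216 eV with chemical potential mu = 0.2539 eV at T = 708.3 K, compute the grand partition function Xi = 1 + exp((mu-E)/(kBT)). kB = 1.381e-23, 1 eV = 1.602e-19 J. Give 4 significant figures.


Step 1: (mu - E) = 0.2539 - 0.1216 = 0.1323 eV
Step 2: x = (mu-E)*eV/(kB*T) = 0.1323*1.602e-19/(1.381e-23*708.3) = 2.167
Step 3: exp(x) = 8.73
Step 4: Xi = 1 + 8.73 = 9.73

9.73


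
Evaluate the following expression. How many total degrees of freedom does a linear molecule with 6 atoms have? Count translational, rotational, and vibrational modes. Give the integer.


Step 1: Translational DOF = 3
Step 2: Rotational DOF (linear) = 2
Step 3: Vibrational DOF = 3*6 - 5 = 13
Step 4: Total = 3 + 2 + 13 = 18

18


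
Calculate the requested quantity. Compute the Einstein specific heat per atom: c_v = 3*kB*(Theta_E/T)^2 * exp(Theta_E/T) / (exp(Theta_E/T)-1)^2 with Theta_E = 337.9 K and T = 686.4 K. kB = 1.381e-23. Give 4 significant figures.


Step 1: x = Theta_E/T = 337.9/686.4 = 0.4923
Step 2: x^2 = 0.2423
Step 3: exp(x) = 1.636
Step 4: c_v = 3*1.381e-23*0.2423*1.636/(1.636-1)^2 = 4.06e-23

4.06e-23


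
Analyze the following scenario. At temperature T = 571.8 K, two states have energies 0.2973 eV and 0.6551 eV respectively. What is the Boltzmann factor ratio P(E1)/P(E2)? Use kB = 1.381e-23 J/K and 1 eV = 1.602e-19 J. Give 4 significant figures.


Step 1: Compute energy difference dE = E1 - E2 = 0.2973 - 0.6551 = -0.3578 eV
Step 2: Convert to Joules: dE_J = -0.3578 * 1.602e-19 = -5.732e-20 J
Step 3: Compute exponent = -dE_J / (kB * T) = -(-5.732e-20) / (1.381e-23 * 571.8) = 7.259
Step 4: P(E1)/P(E2) = exp(7.259) = 1421

1421


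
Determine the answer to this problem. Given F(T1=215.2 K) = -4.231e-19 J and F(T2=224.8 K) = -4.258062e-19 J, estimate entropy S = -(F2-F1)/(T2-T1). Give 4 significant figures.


Step 1: dF = F2 - F1 = -4.258062e-19 - (-4.231e-19) = -2.7062e-21 J
Step 2: dT = T2 - T1 = 224.8 - 215.2 = 9.6 K
Step 3: S = -dF/dT = -(-2.7062e-21)/9.6 = 2.819e-22 J/K

2.819e-22


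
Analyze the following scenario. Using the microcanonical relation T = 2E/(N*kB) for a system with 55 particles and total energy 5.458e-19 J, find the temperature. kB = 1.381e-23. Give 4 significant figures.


Step 1: Numerator = 2*E = 2*5.458e-19 = 1.092e-18 J
Step 2: Denominator = N*kB = 55*1.381e-23 = 7.595e-22
Step 3: T = 1.092e-18 / 7.595e-22 = 1437 K

1437


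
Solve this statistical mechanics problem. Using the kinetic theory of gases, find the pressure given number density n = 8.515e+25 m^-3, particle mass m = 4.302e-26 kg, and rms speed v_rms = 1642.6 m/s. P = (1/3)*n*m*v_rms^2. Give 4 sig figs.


Step 1: v_rms^2 = 1642.6^2 = 2.698e+06
Step 2: n*m = 8.515e+25*4.302e-26 = 3.663
Step 3: P = (1/3)*3.663*2.698e+06 = 3.295e+06 Pa

3.295e+06


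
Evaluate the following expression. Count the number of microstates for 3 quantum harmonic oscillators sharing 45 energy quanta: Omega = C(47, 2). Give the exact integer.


Step 1: Use binomial coefficient C(47, 2)
Step 2: Numerator = 47! / 45!
Step 3: Denominator = 2!
Step 4: Omega = 1081

1081


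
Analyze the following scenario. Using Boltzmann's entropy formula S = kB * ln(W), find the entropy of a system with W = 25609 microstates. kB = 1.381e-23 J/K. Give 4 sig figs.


Step 1: ln(W) = ln(25609) = 10.15
Step 2: S = kB * ln(W) = 1.381e-23 * 10.15
Step 3: S = 1.402e-22 J/K

1.402e-22


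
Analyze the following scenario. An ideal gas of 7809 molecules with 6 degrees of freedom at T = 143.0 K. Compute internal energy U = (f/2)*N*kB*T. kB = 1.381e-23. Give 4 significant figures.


Step 1: f/2 = 6/2 = 3.0
Step 2: N*kB*T = 7809*1.381e-23*143.0 = 1.542e-17
Step 3: U = 3.0 * 1.542e-17 = 4.626e-17 J

4.626e-17


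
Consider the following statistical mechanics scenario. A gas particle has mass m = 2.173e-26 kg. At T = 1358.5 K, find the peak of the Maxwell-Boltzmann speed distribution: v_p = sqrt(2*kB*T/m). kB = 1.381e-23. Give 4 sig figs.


Step 1: Numerator = 2*kB*T = 2*1.381e-23*1358.5 = 3.752e-20
Step 2: Ratio = 3.752e-20 / 2.173e-26 = 1.727e+06
Step 3: v_p = sqrt(1.727e+06) = 1314 m/s

1314
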